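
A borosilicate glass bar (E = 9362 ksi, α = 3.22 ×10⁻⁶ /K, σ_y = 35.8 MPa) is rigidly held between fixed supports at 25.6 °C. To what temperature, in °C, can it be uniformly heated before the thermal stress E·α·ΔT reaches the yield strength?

198 °C

E = 9362 ksi = 64.55 GPa.
E·α·ΔT = 35.80 MPa ⇒ ΔT = 35.80 / (64.55×10³ × 3.22×10⁻⁶) = 172.2 K.
T = 25.6 + 172.2 = 197.8 °C.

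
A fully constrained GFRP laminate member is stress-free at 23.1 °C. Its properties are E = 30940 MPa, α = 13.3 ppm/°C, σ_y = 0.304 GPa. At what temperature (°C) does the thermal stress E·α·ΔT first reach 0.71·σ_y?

548 °C

E = 30940 MPa = 30.94 GPa.
σ_y = 0.304 GPa = 304.0 MPa.
E·α·ΔT = 215.8 MPa ⇒ ΔT = 215.8 / (30.94×10³ × 13.3×10⁻⁶) = 524.5 K.
T = 23.1 + 524.5 = 547.6 °C.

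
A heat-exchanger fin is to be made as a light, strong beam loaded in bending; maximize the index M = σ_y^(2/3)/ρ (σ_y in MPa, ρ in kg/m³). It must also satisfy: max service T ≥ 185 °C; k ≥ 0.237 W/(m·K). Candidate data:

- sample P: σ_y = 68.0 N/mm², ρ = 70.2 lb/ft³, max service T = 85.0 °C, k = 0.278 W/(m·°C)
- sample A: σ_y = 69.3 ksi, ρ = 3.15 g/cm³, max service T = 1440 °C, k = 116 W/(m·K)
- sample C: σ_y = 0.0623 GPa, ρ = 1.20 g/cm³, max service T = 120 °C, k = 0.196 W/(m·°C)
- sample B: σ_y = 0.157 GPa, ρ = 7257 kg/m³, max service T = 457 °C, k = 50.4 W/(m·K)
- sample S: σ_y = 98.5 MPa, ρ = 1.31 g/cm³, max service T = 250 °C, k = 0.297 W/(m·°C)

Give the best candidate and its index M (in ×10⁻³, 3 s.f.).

sample A, M = 19.4×10⁻³

Screen on constraints: max service T ≥ 185 °C; k ≥ 0.237 W/(m·K). Survivors: sample A, sample B, sample S.
In SI units:
  sample A: σ_y = 477.8 MPa, ρ = 3150 kg/m³
  sample B: σ_y = 157.0 MPa, ρ = 7257 kg/m³
  sample S: σ_y = 98.50 MPa, ρ = 1310 kg/m³
  sample A: M = 19.4×10⁻³
  sample S: M = 16.3×10⁻³
  sample B: M = 4.01×10⁻³
Sample A ranks first.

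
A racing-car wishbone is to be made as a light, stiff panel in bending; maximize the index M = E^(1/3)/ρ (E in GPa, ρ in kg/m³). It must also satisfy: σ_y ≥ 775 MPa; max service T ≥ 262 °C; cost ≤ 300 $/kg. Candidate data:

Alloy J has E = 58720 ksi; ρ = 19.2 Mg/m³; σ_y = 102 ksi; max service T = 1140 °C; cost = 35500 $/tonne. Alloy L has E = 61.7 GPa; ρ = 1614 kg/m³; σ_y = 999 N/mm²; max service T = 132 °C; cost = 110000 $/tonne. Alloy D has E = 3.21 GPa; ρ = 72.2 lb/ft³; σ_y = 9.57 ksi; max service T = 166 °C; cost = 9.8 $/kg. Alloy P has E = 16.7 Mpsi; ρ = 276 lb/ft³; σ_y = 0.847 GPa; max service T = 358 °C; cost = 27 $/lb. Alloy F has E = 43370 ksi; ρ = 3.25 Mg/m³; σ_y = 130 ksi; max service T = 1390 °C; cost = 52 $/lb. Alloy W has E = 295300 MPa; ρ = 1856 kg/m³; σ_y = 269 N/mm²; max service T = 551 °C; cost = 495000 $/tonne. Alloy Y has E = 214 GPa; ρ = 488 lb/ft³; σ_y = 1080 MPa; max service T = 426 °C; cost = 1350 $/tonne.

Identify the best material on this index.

alloy F

Screen on constraints: σ_y ≥ 775 MPa; max service T ≥ 262 °C; cost ≤ 300 $/kg. Survivors: alloy P, alloy F, alloy Y.
After converting to SI:
  alloy P: E = 115.1 GPa, ρ = 4421 kg/m³
  alloy F: E = 299.0 GPa, ρ = 3250 kg/m³
  alloy Y: E = 214.0 GPa, ρ = 7817 kg/m³
  alloy F: M = 2.06×10⁻³
  alloy P: M = 1.10×10⁻³
  alloy Y: M = 0.765×10⁻³
The maximum is for alloy F.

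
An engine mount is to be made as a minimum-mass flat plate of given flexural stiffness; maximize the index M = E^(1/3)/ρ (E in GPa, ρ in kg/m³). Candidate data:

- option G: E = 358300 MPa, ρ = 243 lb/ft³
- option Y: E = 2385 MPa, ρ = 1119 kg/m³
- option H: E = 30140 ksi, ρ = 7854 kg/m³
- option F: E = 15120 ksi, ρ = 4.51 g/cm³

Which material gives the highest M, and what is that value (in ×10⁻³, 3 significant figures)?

option G, M = 1.82×10⁻³

Normalizing units and computing the index:
  option G: E = 358.3 GPa, ρ = 3892 kg/m³
  option Y: E = 2.385 GPa, ρ = 1119 kg/m³
  option H: E = 207.8 GPa, ρ = 7854 kg/m³
  option F: E = 104.2 GPa, ρ = 4510 kg/m³
  option G: M = 1.82×10⁻³
  option Y: M = 1.19×10⁻³
  option F: M = 1.04×10⁻³
  option H: M = 0.754×10⁻³
The maximum is for option G.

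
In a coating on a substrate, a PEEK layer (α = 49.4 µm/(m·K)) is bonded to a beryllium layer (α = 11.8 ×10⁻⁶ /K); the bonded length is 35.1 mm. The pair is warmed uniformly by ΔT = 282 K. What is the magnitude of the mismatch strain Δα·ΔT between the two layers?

0.0106

Δα = |49.4 − 11.8|×10⁻⁶/K = 37.6×10⁻⁶/K.
Mismatch strain = Δα·ΔT = 37.6×10⁻⁶ × 282.0 = 0.0106.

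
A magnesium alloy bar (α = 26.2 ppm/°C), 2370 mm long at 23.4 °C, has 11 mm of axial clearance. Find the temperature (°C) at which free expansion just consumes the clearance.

α·L₀·ΔT = 11.0 mm ⇒ ΔT = 11.0 / (26.2×10⁻⁶ × 2370.0) = 177.2 K.
T = 23.4 + 177.2 = 200.6 °C.

201 °C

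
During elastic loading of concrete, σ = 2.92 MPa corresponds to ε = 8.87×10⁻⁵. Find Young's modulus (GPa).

E = σ/ε = 2.92 MPa / 8.87×10⁻⁵ = 32920 MPa = 32.9 GPa.

32.9 GPa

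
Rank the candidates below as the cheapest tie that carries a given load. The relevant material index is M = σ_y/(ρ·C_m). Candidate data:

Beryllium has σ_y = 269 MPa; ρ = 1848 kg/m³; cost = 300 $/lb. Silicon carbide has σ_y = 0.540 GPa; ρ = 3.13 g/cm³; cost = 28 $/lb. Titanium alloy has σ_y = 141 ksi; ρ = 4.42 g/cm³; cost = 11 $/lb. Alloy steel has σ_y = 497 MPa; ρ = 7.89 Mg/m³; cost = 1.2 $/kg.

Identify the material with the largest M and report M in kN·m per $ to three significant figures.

alloy steel, M = 52.5 kN·m per $

After converting to SI:
  beryllium: σ_y = 269.0 MPa, ρ = 1848 kg/m³, cost = 661.4 $/kg
  silicon carbide: σ_y = 540.0 MPa, ρ = 3130 kg/m³, cost = 61.73 $/kg
  titanium alloy: σ_y = 972.2 MPa, ρ = 4420 kg/m³, cost = 24.25 $/kg
  alloy steel: σ_y = 497.0 MPa, ρ = 7890 kg/m³, cost = 1.200 $/kg
  alloy steel: M = 52.5 kN·m per $
  titanium alloy: M = 9.07 kN·m per $
  silicon carbide: M = 2.79 kN·m per $
  beryllium: M = 0.220 kN·m per $
Alloy steel has the largest M.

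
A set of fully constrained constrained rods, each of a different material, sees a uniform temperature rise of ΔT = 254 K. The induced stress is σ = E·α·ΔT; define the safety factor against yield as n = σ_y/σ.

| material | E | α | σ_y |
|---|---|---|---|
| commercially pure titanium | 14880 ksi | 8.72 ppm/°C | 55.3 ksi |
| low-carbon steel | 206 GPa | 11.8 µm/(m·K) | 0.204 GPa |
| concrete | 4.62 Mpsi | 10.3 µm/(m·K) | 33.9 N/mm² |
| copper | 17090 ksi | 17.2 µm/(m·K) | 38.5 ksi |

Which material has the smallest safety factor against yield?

In consistent units (E in GPa, α in ×10⁻⁶/K, σ_y in MPa):
  commercially pure titanium: E = 102.6, α = 8.72, σ_y = 381.3 → σ = 227 MPa, n = 1.68
  low-carbon steel: E = 206.0, α = 11.8, σ_y = 204.0 → σ = 617 MPa, n = 0.330
  concrete: E = 31.85, α = 10.3, σ_y = 33.90 → σ = 83.3 MPa, n = 0.407
  copper: E = 117.8, α = 17.2, σ_y = 265.4 → σ = 515 MPa, n = 0.516
The minimum is low-carbon steel at n = 0.330.

low-carbon steel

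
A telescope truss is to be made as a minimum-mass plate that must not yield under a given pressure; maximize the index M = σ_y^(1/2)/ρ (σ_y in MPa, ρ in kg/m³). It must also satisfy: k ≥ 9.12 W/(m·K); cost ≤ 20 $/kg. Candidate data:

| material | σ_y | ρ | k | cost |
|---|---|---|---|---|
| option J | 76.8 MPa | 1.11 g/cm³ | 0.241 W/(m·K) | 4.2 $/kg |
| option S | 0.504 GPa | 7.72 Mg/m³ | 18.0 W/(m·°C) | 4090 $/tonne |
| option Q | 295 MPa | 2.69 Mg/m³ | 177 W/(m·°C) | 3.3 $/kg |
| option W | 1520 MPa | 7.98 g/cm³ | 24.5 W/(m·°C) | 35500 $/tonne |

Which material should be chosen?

option Q

Screen on constraints: k ≥ 9.12 W/(m·K); cost ≤ 20 $/kg. Survivors: option S, option Q.
Normalizing units and computing the index:
  option S: σ_y = 504.0 MPa, ρ = 7720 kg/m³
  option Q: σ_y = 295.0 MPa, ρ = 2690 kg/m³
  option Q: M = 6.38×10⁻³
  option S: M = 2.91×10⁻³
The maximum is for option Q.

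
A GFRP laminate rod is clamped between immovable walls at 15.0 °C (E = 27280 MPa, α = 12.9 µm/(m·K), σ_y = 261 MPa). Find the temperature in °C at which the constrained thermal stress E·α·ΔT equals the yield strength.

757 °C

E = 27280 MPa = 27.28 GPa.
E·α·ΔT = 261.0 MPa ⇒ ΔT = 261.0 / (27.28×10³ × 12.9×10⁻⁶) = 741.7 K.
T = 15.0 + 741.7 = 756.7 °C.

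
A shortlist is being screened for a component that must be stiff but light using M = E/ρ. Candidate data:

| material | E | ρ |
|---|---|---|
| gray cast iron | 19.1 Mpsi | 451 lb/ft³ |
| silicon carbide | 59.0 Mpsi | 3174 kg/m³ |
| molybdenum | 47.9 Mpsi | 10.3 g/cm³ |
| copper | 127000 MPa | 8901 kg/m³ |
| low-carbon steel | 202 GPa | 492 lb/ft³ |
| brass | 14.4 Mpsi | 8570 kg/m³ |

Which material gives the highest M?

In SI units:
  gray cast iron: E = 131.7 GPa, ρ = 7224 kg/m³
  silicon carbide: E = 406.8 GPa, ρ = 3174 kg/m³
  molybdenum: E = 330.3 GPa, ρ = 10300 kg/m³
  copper: E = 127.0 GPa, ρ = 8901 kg/m³
  low-carbon steel: E = 202.0 GPa, ρ = 7881 kg/m³
  brass: E = 99.28 GPa, ρ = 8570 kg/m³
  silicon carbide: M = 128 MN·m/kg
  molybdenum: M = 32.1 MN·m/kg
  low-carbon steel: M = 25.6 MN·m/kg
  gray cast iron: M = 18.2 MN·m/kg
  copper: M = 14.3 MN·m/kg
  brass: M = 11.6 MN·m/kg
Silicon carbide ranks first.

silicon carbide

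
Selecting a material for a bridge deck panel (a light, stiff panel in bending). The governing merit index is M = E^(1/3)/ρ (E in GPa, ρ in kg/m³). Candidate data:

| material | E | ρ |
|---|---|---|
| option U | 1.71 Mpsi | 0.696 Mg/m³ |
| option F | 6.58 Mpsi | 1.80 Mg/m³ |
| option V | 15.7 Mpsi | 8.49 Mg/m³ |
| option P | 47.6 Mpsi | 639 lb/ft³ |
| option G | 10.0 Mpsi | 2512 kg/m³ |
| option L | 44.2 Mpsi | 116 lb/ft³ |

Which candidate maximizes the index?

option L

Normalizing units and computing the index:
  option U: E = 11.79 GPa, ρ = 696.0 kg/m³
  option F: E = 45.37 GPa, ρ = 1800 kg/m³
  option V: E = 108.2 GPa, ρ = 8490 kg/m³
  option P: E = 328.2 GPa, ρ = 10240 kg/m³
  option G: E = 68.95 GPa, ρ = 2512 kg/m³
  option L: E = 304.7 GPa, ρ = 1858 kg/m³
  option L: M = 3.62×10⁻³
  option U: M = 3.27×10⁻³
  option F: M = 1.98×10⁻³
  option G: M = 1.63×10⁻³
  option P: M = 0.674×10⁻³
  option V: M = 0.561×10⁻³
Option L has the largest M.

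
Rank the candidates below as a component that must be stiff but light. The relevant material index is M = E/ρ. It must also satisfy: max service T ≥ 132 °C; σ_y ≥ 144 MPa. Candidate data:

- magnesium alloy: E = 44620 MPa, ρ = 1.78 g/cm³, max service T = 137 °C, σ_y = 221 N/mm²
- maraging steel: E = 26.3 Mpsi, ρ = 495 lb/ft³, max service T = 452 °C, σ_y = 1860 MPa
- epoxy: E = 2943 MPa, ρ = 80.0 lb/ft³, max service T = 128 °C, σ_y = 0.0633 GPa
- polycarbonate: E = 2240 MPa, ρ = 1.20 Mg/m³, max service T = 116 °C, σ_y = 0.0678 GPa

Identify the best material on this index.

Screen on constraints: max service T ≥ 132 °C; σ_y ≥ 144 MPa. Survivors: magnesium alloy, maraging steel.
In SI units:
  magnesium alloy: E = 44.62 GPa, ρ = 1780 kg/m³
  maraging steel: E = 181.3 GPa, ρ = 7929 kg/m³
  magnesium alloy: M = 25.1 MN·m/kg
  maraging steel: M = 22.9 MN·m/kg
The maximum is for magnesium alloy.

magnesium alloy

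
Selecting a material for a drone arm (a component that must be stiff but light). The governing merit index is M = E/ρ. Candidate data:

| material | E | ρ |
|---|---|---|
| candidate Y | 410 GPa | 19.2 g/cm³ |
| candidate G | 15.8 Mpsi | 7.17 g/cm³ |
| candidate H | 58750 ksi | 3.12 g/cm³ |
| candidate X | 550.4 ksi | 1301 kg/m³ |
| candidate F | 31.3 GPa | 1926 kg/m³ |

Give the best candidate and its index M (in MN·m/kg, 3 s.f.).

candidate H, M = 130 MN·m/kg

After converting to SI:
  candidate Y: E = 410.0 GPa, ρ = 19200 kg/m³
  candidate G: E = 108.9 GPa, ρ = 7170 kg/m³
  candidate H: E = 405.1 GPa, ρ = 3120 kg/m³
  candidate X: E = 3.795 GPa, ρ = 1301 kg/m³
  candidate F: E = 31.30 GPa, ρ = 1926 kg/m³
  candidate H: M = 130 MN·m/kg
  candidate Y: M = 21.4 MN·m/kg
  candidate F: M = 16.3 MN·m/kg
  candidate G: M = 15.2 MN·m/kg
  candidate X: M = 2.92 MN·m/kg
Candidate H ranks first.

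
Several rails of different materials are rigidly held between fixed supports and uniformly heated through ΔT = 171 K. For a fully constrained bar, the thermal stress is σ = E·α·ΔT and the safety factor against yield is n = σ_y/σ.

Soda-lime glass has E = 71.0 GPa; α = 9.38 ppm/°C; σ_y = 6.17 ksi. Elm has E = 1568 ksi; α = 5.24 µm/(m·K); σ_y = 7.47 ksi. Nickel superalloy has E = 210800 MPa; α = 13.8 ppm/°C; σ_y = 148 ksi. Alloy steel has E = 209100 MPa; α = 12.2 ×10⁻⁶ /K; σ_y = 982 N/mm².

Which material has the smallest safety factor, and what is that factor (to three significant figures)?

In consistent units (E in GPa, α in ×10⁻⁶/K, σ_y in MPa):
  soda-lime glass: E = 71.00, α = 9.38, σ_y = 42.54 → σ = 114 MPa, n = 0.374
  elm: E = 10.81, α = 5.24, σ_y = 51.50 → σ = 9.69 MPa, n = 5.32
  nickel superalloy: E = 210.8, α = 13.8, σ_y = 1020 → σ = 497 MPa, n = 2.05
  alloy steel: E = 209.1, α = 12.2, σ_y = 982.0 → σ = 436 MPa, n = 2.25
Soda-lime glass has the lowest safety factor, n = 0.374.

soda-lime glass, n = 0.374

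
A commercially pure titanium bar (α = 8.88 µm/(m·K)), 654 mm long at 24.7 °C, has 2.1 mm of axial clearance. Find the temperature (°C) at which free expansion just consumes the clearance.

α·L₀·ΔT = 2.1 mm ⇒ ΔT = 2.1 / (8.88×10⁻⁶ × 654.0) = 361.6 K.
T = 24.7 + 361.6 = 386.3 °C.

386 °C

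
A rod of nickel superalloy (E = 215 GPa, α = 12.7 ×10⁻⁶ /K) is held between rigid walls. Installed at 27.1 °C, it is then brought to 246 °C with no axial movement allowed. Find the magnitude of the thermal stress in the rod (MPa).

ΔT = 218.9 K. Constrained thermal stress σ = E·α·ΔT = 215.0×10³ MPa × 12.7×10⁻⁶ × 218.9 = 598 MPa (compressive).

598 MPa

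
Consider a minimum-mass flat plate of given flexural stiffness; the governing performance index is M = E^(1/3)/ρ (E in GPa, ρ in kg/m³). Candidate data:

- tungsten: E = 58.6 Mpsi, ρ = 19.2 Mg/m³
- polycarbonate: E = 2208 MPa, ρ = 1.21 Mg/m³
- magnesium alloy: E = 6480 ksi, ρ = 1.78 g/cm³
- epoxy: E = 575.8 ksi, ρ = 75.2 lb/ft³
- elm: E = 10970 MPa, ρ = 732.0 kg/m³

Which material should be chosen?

elm

After converting to SI:
  tungsten: E = 404.0 GPa, ρ = 19200 kg/m³
  polycarbonate: E = 2.208 GPa, ρ = 1210 kg/m³
  magnesium alloy: E = 44.68 GPa, ρ = 1780 kg/m³
  epoxy: E = 3.970 GPa, ρ = 1205 kg/m³
  elm: E = 10.97 GPa, ρ = 732.0 kg/m³
  elm: M = 3.04×10⁻³
  magnesium alloy: M = 1.99×10⁻³
  epoxy: M = 1.31×10⁻³
  polycarbonate: M = 1.08×10⁻³
  tungsten: M = 0.385×10⁻³
Elm ranks first.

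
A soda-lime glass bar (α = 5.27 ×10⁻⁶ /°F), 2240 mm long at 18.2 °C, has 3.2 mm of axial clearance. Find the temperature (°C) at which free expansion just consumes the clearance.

α = 5.27×10⁻⁶/°F × 9/5 = 9.49×10⁻⁶/K.
α·L₀·ΔT = 3.2 mm ⇒ ΔT = 3.2 / (9.49×10⁻⁶ × 2240.0) = 150.6 K.
T = 18.2 + 150.6 = 168.8 °C.

169 °C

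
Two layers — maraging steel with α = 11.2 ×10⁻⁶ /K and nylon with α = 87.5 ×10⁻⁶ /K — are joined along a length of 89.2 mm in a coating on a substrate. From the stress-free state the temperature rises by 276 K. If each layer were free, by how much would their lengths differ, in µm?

1880 µm

Δα = |11.2 − 87.5|×10⁻⁶/K = 76.3×10⁻⁶/K.
ΔL_mismatch = Δα·L·ΔT = 76.3×10⁻⁶ × 89.2 mm × 276.0 K = 1880 µm.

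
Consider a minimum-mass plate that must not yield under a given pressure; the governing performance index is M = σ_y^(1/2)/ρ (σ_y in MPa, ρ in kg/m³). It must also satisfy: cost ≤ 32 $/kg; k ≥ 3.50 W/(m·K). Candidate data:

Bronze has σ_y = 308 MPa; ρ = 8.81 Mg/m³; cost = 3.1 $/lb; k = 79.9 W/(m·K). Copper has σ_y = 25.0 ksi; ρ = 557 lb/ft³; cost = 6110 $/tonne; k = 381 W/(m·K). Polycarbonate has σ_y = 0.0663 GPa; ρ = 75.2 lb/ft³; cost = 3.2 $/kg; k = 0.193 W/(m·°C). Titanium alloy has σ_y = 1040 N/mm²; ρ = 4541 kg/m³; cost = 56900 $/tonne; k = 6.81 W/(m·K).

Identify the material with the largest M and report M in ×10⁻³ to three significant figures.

Screen on constraints: cost ≤ 32 $/kg; k ≥ 3.50 W/(m·K). Survivors: bronze, copper.
Putting every candidate on a common basis:
  bronze: σ_y = 308.0 MPa, ρ = 8810 kg/m³
  copper: σ_y = 172.4 MPa, ρ = 8922 kg/m³
  bronze: M = 1.99×10⁻³
  copper: M = 1.47×10⁻³
The maximum is for bronze.

bronze, M = 1.99×10⁻³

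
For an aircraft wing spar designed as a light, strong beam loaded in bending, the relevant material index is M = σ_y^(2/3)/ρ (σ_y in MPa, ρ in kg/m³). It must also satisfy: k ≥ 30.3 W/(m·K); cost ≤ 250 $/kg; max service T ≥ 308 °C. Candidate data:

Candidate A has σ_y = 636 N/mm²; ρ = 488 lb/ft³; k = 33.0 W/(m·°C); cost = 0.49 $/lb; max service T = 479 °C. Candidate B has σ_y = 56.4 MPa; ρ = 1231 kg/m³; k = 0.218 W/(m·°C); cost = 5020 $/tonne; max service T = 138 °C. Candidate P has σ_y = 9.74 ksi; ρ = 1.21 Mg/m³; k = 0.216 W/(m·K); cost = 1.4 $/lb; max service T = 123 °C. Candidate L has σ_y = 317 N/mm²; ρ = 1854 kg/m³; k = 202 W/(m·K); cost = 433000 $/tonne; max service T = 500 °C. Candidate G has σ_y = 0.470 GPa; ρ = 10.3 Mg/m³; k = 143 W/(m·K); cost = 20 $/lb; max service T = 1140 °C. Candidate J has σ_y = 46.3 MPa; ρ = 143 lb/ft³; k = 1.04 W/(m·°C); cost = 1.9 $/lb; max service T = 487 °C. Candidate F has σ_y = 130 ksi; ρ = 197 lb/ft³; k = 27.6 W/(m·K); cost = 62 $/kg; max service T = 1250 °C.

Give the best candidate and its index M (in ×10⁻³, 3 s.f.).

Screen on constraints: k ≥ 30.3 W/(m·K); cost ≤ 250 $/kg; max service T ≥ 308 °C. Survivors: candidate A, candidate G.
Normalizing units and computing the index:
  candidate A: σ_y = 636.0 MPa, ρ = 7817 kg/m³
  candidate G: σ_y = 470.0 MPa, ρ = 10300 kg/m³
  candidate A: M = 9.46×10⁻³
  candidate G: M = 5.87×10⁻³
Candidate A has the largest M.

candidate A, M = 9.46×10⁻³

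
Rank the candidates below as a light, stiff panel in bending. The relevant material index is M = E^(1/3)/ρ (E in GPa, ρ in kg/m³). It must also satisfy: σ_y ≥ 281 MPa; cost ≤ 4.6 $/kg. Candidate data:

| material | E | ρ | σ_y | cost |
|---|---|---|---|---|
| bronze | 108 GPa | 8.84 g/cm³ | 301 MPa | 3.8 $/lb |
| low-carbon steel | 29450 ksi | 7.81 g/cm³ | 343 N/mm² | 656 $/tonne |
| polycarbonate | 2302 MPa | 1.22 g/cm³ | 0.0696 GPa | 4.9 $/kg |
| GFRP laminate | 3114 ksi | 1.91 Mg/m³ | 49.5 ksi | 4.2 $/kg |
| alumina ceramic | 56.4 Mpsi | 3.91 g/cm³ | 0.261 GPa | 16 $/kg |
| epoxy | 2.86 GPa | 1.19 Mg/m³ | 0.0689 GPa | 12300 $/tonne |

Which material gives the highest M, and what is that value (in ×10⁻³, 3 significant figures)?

GFRP laminate, M = 1.46×10⁻³

Screen on constraints: σ_y ≥ 281 MPa; cost ≤ 4.6 $/kg. Survivors: low-carbon steel, GFRP laminate.
In SI units:
  low-carbon steel: E = 203.1 GPa, ρ = 7810 kg/m³
  GFRP laminate: E = 21.47 GPa, ρ = 1910 kg/m³
  GFRP laminate: M = 1.46×10⁻³
  low-carbon steel: M = 0.753×10⁻³
GFRP laminate has the largest M.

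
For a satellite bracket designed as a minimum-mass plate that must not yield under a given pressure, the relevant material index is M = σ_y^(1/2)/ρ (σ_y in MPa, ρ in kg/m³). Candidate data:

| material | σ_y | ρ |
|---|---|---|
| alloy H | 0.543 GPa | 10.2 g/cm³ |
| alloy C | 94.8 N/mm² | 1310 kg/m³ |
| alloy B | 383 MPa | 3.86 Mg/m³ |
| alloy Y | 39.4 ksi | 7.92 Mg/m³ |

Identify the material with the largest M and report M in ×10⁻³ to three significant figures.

alloy C, M = 7.43×10⁻³

Convert each candidate to consistent units, then evaluate M:
  alloy H: σ_y = 543.0 MPa, ρ = 10200 kg/m³
  alloy C: σ_y = 94.80 MPa, ρ = 1310 kg/m³
  alloy B: σ_y = 383.0 MPa, ρ = 3860 kg/m³
  alloy Y: σ_y = 271.7 MPa, ρ = 7920 kg/m³
  alloy C: M = 7.43×10⁻³
  alloy B: M = 5.07×10⁻³
  alloy H: M = 2.28×10⁻³
  alloy Y: M = 2.08×10⁻³
Alloy C ranks first.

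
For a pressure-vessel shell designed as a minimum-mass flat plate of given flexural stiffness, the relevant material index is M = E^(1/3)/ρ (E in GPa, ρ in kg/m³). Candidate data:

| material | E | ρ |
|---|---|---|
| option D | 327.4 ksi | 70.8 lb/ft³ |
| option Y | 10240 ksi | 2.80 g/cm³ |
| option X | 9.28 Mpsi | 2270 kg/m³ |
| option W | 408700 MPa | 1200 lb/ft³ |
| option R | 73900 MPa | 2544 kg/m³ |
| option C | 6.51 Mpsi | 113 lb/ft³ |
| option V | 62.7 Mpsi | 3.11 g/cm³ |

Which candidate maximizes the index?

option V

After converting to SI:
  option D: E = 2.257 GPa, ρ = 1134 kg/m³
  option Y: E = 70.60 GPa, ρ = 2800 kg/m³
  option X: E = 63.98 GPa, ρ = 2270 kg/m³
  option W: E = 408.7 GPa, ρ = 19220 kg/m³
  option R: E = 73.90 GPa, ρ = 2544 kg/m³
  option C: E = 44.88 GPa, ρ = 1810 kg/m³
  option V: E = 432.3 GPa, ρ = 3110 kg/m³
  option V: M = 2.43×10⁻³
  option C: M = 1.96×10⁻³
  option X: M = 1.76×10⁻³
  option R: M = 1.65×10⁻³
  option Y: M = 1.48×10⁻³
  option D: M = 1.16×10⁻³
  option W: M = 0.386×10⁻³
The maximum is for option V.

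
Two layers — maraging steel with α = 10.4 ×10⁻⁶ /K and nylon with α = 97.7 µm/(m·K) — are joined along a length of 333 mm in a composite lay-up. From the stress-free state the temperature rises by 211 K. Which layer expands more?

nylon

α(maraging steel) = 10.4×10⁻⁶/K vs α(nylon) = 97.7×10⁻⁶/K.
Higher α expands more for the same ΔT: nylon.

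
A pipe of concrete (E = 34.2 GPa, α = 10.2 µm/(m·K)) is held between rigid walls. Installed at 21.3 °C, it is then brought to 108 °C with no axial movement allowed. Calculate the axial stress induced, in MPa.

ΔT = 86.70 K. Constrained thermal stress σ = E·α·ΔT = 34.20×10³ MPa × 10.2×10⁻⁶ × 86.70 = 30.2 MPa (compressive).

30.2 MPa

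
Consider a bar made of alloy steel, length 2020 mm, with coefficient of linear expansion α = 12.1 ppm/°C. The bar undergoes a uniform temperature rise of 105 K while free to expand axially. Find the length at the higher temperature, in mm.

ΔL = α·L₀·ΔT = 12.1×10⁻⁶ × 2020 mm × 105.0 K = 2.57 mm.
L = L₀ + ΔL = 2020 + 2.57 = 2022.6 mm.

2022.6 mm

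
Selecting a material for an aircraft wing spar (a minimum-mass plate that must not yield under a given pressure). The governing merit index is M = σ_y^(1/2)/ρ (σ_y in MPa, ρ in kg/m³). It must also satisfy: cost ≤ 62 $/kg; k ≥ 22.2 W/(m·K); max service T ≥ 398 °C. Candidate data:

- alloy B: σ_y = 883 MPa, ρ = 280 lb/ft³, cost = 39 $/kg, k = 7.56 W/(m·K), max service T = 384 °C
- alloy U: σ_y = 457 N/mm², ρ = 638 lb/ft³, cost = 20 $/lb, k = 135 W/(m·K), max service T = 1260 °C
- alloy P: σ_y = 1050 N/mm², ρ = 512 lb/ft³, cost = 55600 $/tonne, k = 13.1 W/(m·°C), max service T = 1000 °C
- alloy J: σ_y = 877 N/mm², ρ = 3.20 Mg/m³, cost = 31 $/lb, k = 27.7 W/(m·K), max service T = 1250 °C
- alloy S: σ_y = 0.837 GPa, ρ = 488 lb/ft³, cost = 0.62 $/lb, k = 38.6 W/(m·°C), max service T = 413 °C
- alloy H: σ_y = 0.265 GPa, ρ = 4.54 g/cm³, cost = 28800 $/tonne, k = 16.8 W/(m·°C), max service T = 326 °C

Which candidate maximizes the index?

alloy S

Screen on constraints: cost ≤ 62 $/kg; k ≥ 22.2 W/(m·K); max service T ≥ 398 °C. Survivors: alloy U, alloy S.
Convert each candidate to consistent units, then evaluate M:
  alloy U: σ_y = 457.0 MPa, ρ = 10220 kg/m³
  alloy S: σ_y = 837.0 MPa, ρ = 7817 kg/m³
  alloy S: M = 3.70×10⁻³
  alloy U: M = 2.09×10⁻³
Highest index: alloy S.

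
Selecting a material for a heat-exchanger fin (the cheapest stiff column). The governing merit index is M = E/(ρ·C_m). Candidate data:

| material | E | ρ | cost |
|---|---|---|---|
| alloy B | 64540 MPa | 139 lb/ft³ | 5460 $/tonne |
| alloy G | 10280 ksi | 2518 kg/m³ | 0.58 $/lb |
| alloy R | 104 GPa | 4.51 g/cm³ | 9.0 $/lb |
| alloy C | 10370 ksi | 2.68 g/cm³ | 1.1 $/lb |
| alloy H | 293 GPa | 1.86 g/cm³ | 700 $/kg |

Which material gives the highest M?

alloy G

Convert each candidate to consistent units, then evaluate M:
  alloy B: E = 64.54 GPa, ρ = 2227 kg/m³, cost = 5.460 $/kg
  alloy G: E = 70.88 GPa, ρ = 2518 kg/m³, cost = 1.279 $/kg
  alloy R: E = 104.0 GPa, ρ = 4510 kg/m³, cost = 19.84 $/kg
  alloy C: E = 71.50 GPa, ρ = 2680 kg/m³, cost = 2.425 $/kg
  alloy H: E = 293.0 GPa, ρ = 1860 kg/m³, cost = 700.0 $/kg
  alloy G: M = 22.0 MN·m per $
  alloy C: M = 11.0 MN·m per $
  alloy B: M = 5.31 MN·m per $
  alloy R: M = 1.16 MN·m per $
  alloy H: M = 0.225 MN·m per $
The maximum is for alloy G.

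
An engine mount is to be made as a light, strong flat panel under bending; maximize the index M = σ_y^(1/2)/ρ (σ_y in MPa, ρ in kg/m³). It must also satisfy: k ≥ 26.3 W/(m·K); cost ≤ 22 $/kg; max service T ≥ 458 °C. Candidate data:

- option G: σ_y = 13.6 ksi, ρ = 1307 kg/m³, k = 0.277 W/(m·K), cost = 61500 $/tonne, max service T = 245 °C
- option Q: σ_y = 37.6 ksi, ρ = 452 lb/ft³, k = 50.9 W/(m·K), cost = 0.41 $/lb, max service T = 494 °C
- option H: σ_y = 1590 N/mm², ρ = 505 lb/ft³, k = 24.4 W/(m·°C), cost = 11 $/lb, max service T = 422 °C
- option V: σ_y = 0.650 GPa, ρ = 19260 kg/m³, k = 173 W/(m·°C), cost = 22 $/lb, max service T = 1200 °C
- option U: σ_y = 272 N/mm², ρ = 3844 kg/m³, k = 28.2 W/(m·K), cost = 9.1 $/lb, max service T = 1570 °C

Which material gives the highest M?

Screen on constraints: k ≥ 26.3 W/(m·K); cost ≤ 22 $/kg; max service T ≥ 458 °C. Survivors: option Q, option U.
Convert each candidate to consistent units, then evaluate M:
  option Q: σ_y = 259.2 MPa, ρ = 7240 kg/m³
  option U: σ_y = 272.0 MPa, ρ = 3844 kg/m³
  option U: M = 4.29×10⁻³
  option Q: M = 2.22×10⁻³
Highest index: option U.

option U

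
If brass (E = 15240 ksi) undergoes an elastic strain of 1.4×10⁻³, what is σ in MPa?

147 MPa

E = 15240 ksi = 105.1 GPa.
σ = E·ε = 105100 MPa × 1.4×10⁻³ = 147 MPa.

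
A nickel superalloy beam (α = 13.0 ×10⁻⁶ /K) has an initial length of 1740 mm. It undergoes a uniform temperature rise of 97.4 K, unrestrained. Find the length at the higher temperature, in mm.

1742.2 mm

ΔL = α·L₀·ΔT = 13.0×10⁻⁶ × 1740 mm × 97.40 K = 2.20 mm.
L = L₀ + ΔL = 1740 + 2.20 = 1742.2 mm.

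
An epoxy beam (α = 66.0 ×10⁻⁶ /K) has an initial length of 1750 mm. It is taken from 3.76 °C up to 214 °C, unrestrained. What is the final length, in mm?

1774.3 mm

ΔT = 214 − 3.76 = 210.2 K.
ΔL = α·L₀·ΔT = 66.0×10⁻⁶ × 1750 mm × 210.2 K = 24.3 mm.
L = L₀ + ΔL = 1750 + 24.3 = 1774.3 mm.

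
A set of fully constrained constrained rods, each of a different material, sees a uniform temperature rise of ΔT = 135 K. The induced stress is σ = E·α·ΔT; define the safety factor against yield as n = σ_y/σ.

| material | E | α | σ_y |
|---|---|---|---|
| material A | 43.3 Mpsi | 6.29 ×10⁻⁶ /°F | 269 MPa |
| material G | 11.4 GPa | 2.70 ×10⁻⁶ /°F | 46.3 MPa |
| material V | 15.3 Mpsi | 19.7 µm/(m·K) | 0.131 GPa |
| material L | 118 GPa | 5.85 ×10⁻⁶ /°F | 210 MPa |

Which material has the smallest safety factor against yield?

Per material, after unit conversion:
  material A: E = 298.5, α = 11.3, σ_y = 269.0 → σ = 456 MPa, n = 0.590
  material G: E = 11.40, α = 4.86, σ_y = 46.30 → σ = 7.48 MPa, n = 6.19
  material V: E = 105.5, α = 19.7, σ_y = 131.0 → σ = 281 MPa, n = 0.467
  material L: E = 118.0, α = 10.5, σ_y = 210.0 → σ = 168 MPa, n = 1.25
Material V has the lowest safety factor, n = 0.467.

material V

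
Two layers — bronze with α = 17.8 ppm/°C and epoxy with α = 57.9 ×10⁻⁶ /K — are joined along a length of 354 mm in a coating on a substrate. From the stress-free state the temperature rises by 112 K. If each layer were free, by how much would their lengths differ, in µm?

1590 µm

Δα = |17.8 − 57.9|×10⁻⁶/K = 40.1×10⁻⁶/K.
ΔL_mismatch = Δα·L·ΔT = 40.1×10⁻⁶ × 354.0 mm × 112.0 K = 1590 µm.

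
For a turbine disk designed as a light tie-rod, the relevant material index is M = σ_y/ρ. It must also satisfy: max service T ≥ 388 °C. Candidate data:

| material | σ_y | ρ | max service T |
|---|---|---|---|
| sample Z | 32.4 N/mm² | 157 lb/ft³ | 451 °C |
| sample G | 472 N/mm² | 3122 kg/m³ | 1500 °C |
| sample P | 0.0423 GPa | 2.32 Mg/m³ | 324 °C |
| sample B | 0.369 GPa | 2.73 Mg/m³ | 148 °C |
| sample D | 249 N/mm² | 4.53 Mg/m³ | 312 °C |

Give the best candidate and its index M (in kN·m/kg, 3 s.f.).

Screen on constraints: max service T ≥ 388 °C. Survivors: sample Z, sample G.
Normalizing units and computing the index:
  sample Z: σ_y = 32.40 MPa, ρ = 2515 kg/m³
  sample G: σ_y = 472.0 MPa, ρ = 3122 kg/m³
  sample G: M = 151 kN·m/kg
  sample Z: M = 12.9 kN·m/kg
Sample G has the largest M.

sample G, M = 151 kN·m/kg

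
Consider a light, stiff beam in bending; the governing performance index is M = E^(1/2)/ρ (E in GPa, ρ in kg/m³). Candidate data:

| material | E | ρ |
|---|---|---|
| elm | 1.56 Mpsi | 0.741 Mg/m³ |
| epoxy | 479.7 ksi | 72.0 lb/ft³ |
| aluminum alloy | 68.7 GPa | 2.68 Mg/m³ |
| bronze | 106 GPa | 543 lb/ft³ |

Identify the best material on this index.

elm

After converting to SI:
  elm: E = 10.76 GPa, ρ = 741.0 kg/m³
  epoxy: E = 3.307 GPa, ρ = 1153 kg/m³
  aluminum alloy: E = 68.70 GPa, ρ = 2680 kg/m³
  bronze: E = 106.0 GPa, ρ = 8698 kg/m³
  elm: M = 4.43×10⁻³
  aluminum alloy: M = 3.09×10⁻³
  epoxy: M = 1.58×10⁻³
  bronze: M = 1.18×10⁻³
Elm ranks first.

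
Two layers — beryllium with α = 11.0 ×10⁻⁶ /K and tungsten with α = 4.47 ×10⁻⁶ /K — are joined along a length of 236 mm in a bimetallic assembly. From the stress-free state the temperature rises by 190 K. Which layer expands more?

beryllium

α(beryllium) = 11.0×10⁻⁶/K vs α(tungsten) = 4.47×10⁻⁶/K.
Higher α expands more for the same ΔT: beryllium.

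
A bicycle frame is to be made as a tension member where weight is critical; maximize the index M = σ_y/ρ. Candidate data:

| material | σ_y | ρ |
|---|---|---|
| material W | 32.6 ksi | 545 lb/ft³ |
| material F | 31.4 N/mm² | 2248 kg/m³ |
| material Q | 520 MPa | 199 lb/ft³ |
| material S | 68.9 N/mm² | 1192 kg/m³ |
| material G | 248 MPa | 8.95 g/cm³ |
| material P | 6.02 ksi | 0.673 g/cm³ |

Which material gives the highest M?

material Q

In SI units:
  material W: σ_y = 224.8 MPa, ρ = 8730 kg/m³
  material F: σ_y = 31.40 MPa, ρ = 2248 kg/m³
  material Q: σ_y = 520.0 MPa, ρ = 3188 kg/m³
  material S: σ_y = 68.90 MPa, ρ = 1192 kg/m³
  material G: σ_y = 248.0 MPa, ρ = 8950 kg/m³
  material P: σ_y = 41.51 MPa, ρ = 673.0 kg/m³
  material Q: M = 163 kN·m/kg
  material P: M = 61.7 kN·m/kg
  material S: M = 57.8 kN·m/kg
  material G: M = 27.7 kN·m/kg
  material W: M = 25.7 kN·m/kg
  material F: M = 14.0 kN·m/kg
Highest index: material Q.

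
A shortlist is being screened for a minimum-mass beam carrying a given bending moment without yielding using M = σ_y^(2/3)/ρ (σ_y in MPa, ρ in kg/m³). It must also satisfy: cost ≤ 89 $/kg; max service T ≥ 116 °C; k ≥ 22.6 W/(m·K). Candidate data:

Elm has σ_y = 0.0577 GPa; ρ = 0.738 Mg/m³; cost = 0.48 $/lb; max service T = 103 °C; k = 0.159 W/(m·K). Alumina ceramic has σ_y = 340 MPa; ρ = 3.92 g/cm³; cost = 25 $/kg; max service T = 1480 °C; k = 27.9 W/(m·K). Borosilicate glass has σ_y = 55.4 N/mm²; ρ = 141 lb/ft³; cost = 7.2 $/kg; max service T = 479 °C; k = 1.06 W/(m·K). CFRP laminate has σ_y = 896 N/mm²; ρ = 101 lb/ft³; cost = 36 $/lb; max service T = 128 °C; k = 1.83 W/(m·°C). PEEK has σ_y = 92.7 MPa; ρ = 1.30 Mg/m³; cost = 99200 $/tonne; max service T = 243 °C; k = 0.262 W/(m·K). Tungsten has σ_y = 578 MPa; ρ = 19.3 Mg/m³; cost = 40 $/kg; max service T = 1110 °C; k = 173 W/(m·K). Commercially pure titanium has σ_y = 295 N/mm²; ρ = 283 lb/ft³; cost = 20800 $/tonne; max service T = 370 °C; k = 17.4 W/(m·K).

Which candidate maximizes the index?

alumina ceramic

Screen on constraints: cost ≤ 89 $/kg; max service T ≥ 116 °C; k ≥ 22.6 W/(m·K). Survivors: alumina ceramic, tungsten.
In SI units:
  alumina ceramic: σ_y = 340.0 MPa, ρ = 3920 kg/m³
  tungsten: σ_y = 578.0 MPa, ρ = 19300 kg/m³
  alumina ceramic: M = 12.4×10⁻³
  tungsten: M = 3.60×10⁻³
Alumina ceramic ranks first.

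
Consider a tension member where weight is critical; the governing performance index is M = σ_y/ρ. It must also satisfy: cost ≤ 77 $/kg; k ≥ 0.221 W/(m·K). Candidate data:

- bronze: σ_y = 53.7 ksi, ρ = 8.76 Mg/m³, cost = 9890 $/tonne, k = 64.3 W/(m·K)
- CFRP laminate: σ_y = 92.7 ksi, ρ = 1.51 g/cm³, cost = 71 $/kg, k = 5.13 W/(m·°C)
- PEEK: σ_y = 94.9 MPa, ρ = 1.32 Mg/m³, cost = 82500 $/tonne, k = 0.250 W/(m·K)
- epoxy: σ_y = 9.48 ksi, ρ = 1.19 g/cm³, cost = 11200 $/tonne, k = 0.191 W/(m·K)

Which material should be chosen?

CFRP laminate

Screen on constraints: cost ≤ 77 $/kg; k ≥ 0.221 W/(m·K). Survivors: bronze, CFRP laminate.
Normalizing units and computing the index:
  bronze: σ_y = 370.2 MPa, ρ = 8760 kg/m³
  CFRP laminate: σ_y = 639.1 MPa, ρ = 1510 kg/m³
  CFRP laminate: M = 423 kN·m/kg
  bronze: M = 42.3 kN·m/kg
The maximum is for CFRP laminate.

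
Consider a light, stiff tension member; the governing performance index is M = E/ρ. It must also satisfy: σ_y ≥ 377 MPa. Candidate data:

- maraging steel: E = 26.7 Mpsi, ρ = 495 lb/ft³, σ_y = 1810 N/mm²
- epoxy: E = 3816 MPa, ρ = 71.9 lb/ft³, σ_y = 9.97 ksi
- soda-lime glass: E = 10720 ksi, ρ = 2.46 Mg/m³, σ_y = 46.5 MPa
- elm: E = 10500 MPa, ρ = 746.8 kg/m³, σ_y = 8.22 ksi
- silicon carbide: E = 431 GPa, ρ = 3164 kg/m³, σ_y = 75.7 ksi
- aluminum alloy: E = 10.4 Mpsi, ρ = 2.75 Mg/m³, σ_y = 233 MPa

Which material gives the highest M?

silicon carbide

Screen on constraints: σ_y ≥ 377 MPa. Survivors: maraging steel, silicon carbide.
After converting to SI:
  maraging steel: E = 184.1 GPa, ρ = 7929 kg/m³
  silicon carbide: E = 431.0 GPa, ρ = 3164 kg/m³
  silicon carbide: M = 136 MN·m/kg
  maraging steel: M = 23.2 MN·m/kg
Silicon carbide has the largest M.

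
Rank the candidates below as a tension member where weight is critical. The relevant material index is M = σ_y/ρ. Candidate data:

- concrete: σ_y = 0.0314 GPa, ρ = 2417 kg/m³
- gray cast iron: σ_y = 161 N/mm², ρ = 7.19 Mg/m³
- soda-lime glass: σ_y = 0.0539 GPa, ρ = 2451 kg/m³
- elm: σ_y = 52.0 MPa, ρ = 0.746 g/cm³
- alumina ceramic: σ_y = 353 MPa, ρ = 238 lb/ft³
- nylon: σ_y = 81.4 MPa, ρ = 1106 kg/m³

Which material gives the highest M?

After converting to SI:
  concrete: σ_y = 31.40 MPa, ρ = 2417 kg/m³
  gray cast iron: σ_y = 161.0 MPa, ρ = 7190 kg/m³
  soda-lime glass: σ_y = 53.90 MPa, ρ = 2451 kg/m³
  elm: σ_y = 52.00 MPa, ρ = 746.0 kg/m³
  alumina ceramic: σ_y = 353.0 MPa, ρ = 3812 kg/m³
  nylon: σ_y = 81.40 MPa, ρ = 1106 kg/m³
  alumina ceramic: M = 92.6 kN·m/kg
  nylon: M = 73.6 kN·m/kg
  elm: M = 69.7 kN·m/kg
  gray cast iron: M = 22.4 kN·m/kg
  soda-lime glass: M = 22.0 kN·m/kg
  concrete: M = 13.0 kN·m/kg
Alumina ceramic ranks first.

alumina ceramic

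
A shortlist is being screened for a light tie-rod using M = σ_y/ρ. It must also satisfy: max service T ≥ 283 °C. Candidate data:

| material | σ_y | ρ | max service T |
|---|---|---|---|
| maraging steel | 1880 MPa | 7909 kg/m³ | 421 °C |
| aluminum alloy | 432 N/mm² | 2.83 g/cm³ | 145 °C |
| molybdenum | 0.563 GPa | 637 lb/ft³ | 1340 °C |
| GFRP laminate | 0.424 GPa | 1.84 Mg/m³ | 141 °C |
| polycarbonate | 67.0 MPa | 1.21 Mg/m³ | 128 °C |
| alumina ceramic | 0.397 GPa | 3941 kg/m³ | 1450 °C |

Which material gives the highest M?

Screen on constraints: max service T ≥ 283 °C. Survivors: maraging steel, molybdenum, alumina ceramic.
In SI units:
  maraging steel: σ_y = 1880 MPa, ρ = 7909 kg/m³
  molybdenum: σ_y = 563.0 MPa, ρ = 10200 kg/m³
  alumina ceramic: σ_y = 397.0 MPa, ρ = 3941 kg/m³
  maraging steel: M = 238 kN·m/kg
  alumina ceramic: M = 101 kN·m/kg
  molybdenum: M = 55.2 kN·m/kg
Highest index: maraging steel.

maraging steel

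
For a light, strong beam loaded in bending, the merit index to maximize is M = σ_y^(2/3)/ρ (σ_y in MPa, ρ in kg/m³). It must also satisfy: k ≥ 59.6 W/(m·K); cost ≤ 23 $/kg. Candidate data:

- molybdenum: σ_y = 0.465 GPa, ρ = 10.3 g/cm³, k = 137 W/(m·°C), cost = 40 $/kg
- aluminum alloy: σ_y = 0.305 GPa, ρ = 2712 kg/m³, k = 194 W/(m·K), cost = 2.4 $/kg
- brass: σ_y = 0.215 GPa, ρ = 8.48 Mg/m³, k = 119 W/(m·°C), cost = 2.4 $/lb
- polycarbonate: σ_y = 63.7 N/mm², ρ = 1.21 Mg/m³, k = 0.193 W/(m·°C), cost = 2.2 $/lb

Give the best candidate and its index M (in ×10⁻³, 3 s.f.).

aluminum alloy, M = 16.7×10⁻³

Screen on constraints: k ≥ 59.6 W/(m·K); cost ≤ 23 $/kg. Survivors: aluminum alloy, brass.
Normalizing units and computing the index:
  aluminum alloy: σ_y = 305.0 MPa, ρ = 2712 kg/m³
  brass: σ_y = 215.0 MPa, ρ = 8480 kg/m³
  aluminum alloy: M = 16.7×10⁻³
  brass: M = 4.23×10⁻³
The maximum is for aluminum alloy.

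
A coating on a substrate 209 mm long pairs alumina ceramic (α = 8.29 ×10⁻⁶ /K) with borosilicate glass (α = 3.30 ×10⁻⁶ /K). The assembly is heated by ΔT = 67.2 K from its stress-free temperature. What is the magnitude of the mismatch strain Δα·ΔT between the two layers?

Δα = |8.29 − 3.30|×10⁻⁶/K = 4.99×10⁻⁶/K.
Mismatch strain = Δα·ΔT = 4.99×10⁻⁶ × 67.2 = 3.35×10⁻⁴.

3.35×10⁻⁴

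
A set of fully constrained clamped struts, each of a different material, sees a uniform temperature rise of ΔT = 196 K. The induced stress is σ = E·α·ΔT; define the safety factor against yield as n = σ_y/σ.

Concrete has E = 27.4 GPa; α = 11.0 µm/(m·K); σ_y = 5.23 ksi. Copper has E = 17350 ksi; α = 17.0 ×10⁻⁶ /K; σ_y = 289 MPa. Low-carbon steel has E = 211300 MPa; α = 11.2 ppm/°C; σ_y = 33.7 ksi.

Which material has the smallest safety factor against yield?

low-carbon steel

With everything in SI (GPa, ×10⁻⁶/K, MPa):
  concrete: E = 27.40, α = 11.0, σ_y = 36.06 → σ = 59.1 MPa, n = 0.610
  copper: E = 119.6, α = 17.0, σ_y = 289.0 → σ = 399 MPa, n = 0.725
  low-carbon steel: E = 211.3, α = 11.2, σ_y = 232.4 → σ = 464 MPa, n = 0.501
Smallest n: low-carbon steel with n = 0.501.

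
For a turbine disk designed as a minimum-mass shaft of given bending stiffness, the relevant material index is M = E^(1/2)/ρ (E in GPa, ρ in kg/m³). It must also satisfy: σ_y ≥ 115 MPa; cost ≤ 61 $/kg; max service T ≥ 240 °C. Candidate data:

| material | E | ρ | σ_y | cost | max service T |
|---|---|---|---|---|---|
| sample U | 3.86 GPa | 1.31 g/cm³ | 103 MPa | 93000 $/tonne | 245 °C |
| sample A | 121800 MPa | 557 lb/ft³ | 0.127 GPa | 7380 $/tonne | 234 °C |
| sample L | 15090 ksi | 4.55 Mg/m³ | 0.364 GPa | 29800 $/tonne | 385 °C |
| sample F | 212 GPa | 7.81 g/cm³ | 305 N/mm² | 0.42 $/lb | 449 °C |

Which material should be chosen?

Screen on constraints: σ_y ≥ 115 MPa; cost ≤ 61 $/kg; max service T ≥ 240 °C. Survivors: sample L, sample F.
Putting every candidate on a common basis:
  sample L: E = 104.0 GPa, ρ = 4550 kg/m³
  sample F: E = 212.0 GPa, ρ = 7810 kg/m³
  sample L: M = 2.24×10⁻³
  sample F: M = 1.86×10⁻³
Sample L ranks first.

sample L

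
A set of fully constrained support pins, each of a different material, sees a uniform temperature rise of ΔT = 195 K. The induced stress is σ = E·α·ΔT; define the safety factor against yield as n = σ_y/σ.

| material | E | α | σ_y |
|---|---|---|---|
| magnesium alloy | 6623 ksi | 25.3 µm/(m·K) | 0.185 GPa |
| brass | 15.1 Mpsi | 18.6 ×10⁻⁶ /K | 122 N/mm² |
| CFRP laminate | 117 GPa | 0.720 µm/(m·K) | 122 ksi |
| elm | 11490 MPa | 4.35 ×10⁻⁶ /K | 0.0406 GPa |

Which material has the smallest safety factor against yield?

In consistent units (E in GPa, α in ×10⁻⁶/K, σ_y in MPa):
  magnesium alloy: E = 45.66, α = 25.3, σ_y = 185.0 → σ = 225 MPa, n = 0.821
  brass: E = 104.1, α = 18.6, σ_y = 122.0 → σ = 378 MPa, n = 0.323
  CFRP laminate: E = 117.0, α = 0.720, σ_y = 841.2 → σ = 16.4 MPa, n = 51.2
  elm: E = 11.49, α = 4.35, σ_y = 40.60 → σ = 9.75 MPa, n = 4.17
The minimum is brass at n = 0.323.

brass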